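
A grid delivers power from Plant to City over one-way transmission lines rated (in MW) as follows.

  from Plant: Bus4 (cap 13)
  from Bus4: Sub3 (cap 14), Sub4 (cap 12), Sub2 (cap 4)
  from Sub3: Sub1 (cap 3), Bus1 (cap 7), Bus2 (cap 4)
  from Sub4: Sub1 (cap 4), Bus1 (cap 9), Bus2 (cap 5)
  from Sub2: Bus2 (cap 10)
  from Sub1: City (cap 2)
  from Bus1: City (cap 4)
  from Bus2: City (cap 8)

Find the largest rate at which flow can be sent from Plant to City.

13

Augment Plant→Bus4→Sub3→Sub1→City: bottleneck 2, flow now 2.
Augment Plant→Bus4→Sub3→Bus1→City: bottleneck 4, flow now 6.
Augment Plant→Bus4→Sub3→Bus2→City: bottleneck 4, flow now 10.
Augment Plant→Bus4→Sub4→Bus2→City: bottleneck 3, flow now 13.
No augmenting path remains; maximum flow = 13.
In the residual graph, reachable from Plant: {Plant}.
Min-cut edges: Plant→Bus4 (13); capacity 13 = 13.
This cut is saturated, so no flow can exceed 13.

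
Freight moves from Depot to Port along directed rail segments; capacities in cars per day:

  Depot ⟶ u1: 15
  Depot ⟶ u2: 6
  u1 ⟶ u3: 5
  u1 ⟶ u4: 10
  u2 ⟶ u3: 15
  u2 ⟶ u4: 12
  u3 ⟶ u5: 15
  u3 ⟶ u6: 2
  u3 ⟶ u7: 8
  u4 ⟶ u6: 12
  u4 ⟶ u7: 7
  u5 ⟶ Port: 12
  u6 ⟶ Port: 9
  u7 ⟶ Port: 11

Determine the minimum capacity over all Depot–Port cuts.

21

Augment Depot→u1→u3→u5→Port: bottleneck 5, flow now 5.
Augment Depot→u1→u4→u6→Port: bottleneck 9, flow now 14.
Augment Depot→u1→u4→u7→Port: bottleneck 1, flow now 15.
Augment Depot→u2→u3→u5→Port: bottleneck 6, flow now 21.
No augmenting path remains; maximum flow = 21.
By max-flow min-cut, the minimum cut capacity equals the max flow.
In the residual graph, reachable from Depot: {Depot}.
Min-cut edges: Depot→u1 (15), Depot→u2 (6); capacity 15 + 6 = 21.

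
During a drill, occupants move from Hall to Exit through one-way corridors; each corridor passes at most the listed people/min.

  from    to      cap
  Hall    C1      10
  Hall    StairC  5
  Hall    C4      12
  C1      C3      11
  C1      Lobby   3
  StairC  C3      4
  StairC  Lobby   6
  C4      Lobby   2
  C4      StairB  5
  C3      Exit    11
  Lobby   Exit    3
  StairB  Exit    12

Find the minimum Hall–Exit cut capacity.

Augment Hall→C1→C3→Exit: bottleneck 10, flow now 10.
Augment Hall→StairC→C3→Exit: bottleneck 1, flow now 11.
Augment Hall→StairC→Lobby→Exit: bottleneck 3, flow now 14.
Augment Hall→C4→StairB→Exit: bottleneck 5, flow now 19.
No augmenting path remains; maximum flow = 19.
By max-flow min-cut, the minimum cut capacity equals the max flow.
In the residual graph, reachable from Hall: {Hall, C1, StairC, C4, C3, Lobby}.
Min-cut edges: C4→StairB (5), C3→Exit (11), Lobby→Exit (3); capacity 5 + 11 + 3 = 19.

19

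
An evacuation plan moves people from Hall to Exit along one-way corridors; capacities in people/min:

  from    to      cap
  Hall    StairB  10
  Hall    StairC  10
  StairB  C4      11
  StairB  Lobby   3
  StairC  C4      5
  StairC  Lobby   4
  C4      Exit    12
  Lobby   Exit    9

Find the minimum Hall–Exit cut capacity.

19

Augment Hall→StairB→C4→Exit: bottleneck 10, flow now 10.
Augment Hall→StairC→C4→Exit: bottleneck 2, flow now 12.
Augment Hall→StairC→Lobby→Exit: bottleneck 4, flow now 16.
Augment Hall→StairC→C4→StairB→Lobby→Exit: bottleneck 3, flow now 19. (uses reverse residual edge)
No augmenting path remains; maximum flow = 19.
By max-flow min-cut, the minimum cut capacity equals the max flow.
In the residual graph, reachable from Hall: {Hall, StairC}.
Min-cut edges: Hall→StairB (10), StairC→C4 (5), StairC→Lobby (4); capacity 10 + 5 + 4 = 19.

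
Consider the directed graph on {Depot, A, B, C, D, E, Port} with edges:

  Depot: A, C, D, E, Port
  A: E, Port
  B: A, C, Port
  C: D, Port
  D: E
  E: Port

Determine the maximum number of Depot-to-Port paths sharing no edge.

4

Assign every edge capacity 1; by Menger, the answer equals the max flow.
Path Depot→Port (+1); total 1.
Path Depot→A→Port (+1); total 2.
Path Depot→C→Port (+1); total 3.
Path Depot→E→Port (+1); total 4.
No residual Depot→Port path; max flow = 4.
Certifying cut of size 4: {Depot→A, Depot→C, Depot→Port, E→Port}.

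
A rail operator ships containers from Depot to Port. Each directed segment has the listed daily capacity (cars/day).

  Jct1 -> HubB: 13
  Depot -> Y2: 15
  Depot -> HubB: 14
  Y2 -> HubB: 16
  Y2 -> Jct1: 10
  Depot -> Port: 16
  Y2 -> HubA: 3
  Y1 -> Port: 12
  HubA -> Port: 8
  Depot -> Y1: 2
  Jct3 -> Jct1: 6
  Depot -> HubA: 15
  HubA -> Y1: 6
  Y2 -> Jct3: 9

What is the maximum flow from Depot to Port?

32

Augment Depot→Port: bottleneck 16, flow now 16.
Augment Depot→HubA→Port: bottleneck 8, flow now 24.
Augment Depot→Y1→Port: bottleneck 2, flow now 26.
Augment Depot→HubA→Y1→Port: bottleneck 6, flow now 32.
No augmenting path remains; maximum flow = 32.
In the residual graph, reachable from Depot: {Depot, Y2, HubA, Jct3, Jct1, HubB}.
Min-cut edges: Depot→Y1 (2), Depot→Port (16), HubA→Y1 (6), HubA→Port (8); capacity 2 + 16 + 6 + 8 = 32.
This cut is saturated, so no flow can exceed 32.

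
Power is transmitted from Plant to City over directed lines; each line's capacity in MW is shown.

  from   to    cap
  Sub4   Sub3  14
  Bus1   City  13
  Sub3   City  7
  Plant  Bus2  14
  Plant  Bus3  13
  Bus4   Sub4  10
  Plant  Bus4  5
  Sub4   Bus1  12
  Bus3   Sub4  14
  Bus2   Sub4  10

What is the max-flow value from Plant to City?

19

Augment Plant→Bus4→Sub4→Bus1→City: bottleneck 5, flow now 5.
Augment Plant→Bus3→Sub4→Bus1→City: bottleneck 7, flow now 12.
Augment Plant→Bus3→Sub4→Sub3→City: bottleneck 6, flow now 18.
Augment Plant→Bus2→Sub4→Sub3→City: bottleneck 1, flow now 19.
No augmenting path remains; maximum flow = 19.
In the residual graph, reachable from Plant: {Plant, Bus4, Bus3, Bus2, Sub4, Sub3}.
Min-cut edges: Sub4→Bus1 (12), Sub3→City (7); capacity 12 + 7 = 19.
This cut is saturated, so no flow can exceed 19.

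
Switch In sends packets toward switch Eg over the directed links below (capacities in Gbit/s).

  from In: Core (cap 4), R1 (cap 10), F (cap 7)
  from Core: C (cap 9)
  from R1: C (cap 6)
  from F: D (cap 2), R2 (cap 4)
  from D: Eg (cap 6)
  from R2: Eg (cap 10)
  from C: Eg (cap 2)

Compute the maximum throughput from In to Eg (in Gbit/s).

Augment In→Core→C→Eg: bottleneck 2, flow now 2.
Augment In→F→D→Eg: bottleneck 2, flow now 4.
Augment In→F→R2→Eg: bottleneck 4, flow now 8.
No augmenting path remains; maximum flow = 8.
In the residual graph, reachable from In: {In, Core, R1, F, C}.
Min-cut edges: F→D (2), F→R2 (4), C→Eg (2); capacity 2 + 4 + 2 = 8.
This cut is saturated, so no flow can exceed 8.

8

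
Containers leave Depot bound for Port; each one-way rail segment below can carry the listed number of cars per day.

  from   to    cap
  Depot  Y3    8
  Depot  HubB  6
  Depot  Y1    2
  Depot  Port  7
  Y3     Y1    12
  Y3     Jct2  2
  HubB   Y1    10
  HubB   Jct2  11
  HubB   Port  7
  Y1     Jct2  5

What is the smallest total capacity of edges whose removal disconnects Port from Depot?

13

Augment Depot→Port: bottleneck 7, flow now 7.
Augment Depot→HubB→Port: bottleneck 6, flow now 13.
No augmenting path remains; maximum flow = 13.
By max-flow min-cut, the minimum cut capacity equals the max flow.
In the residual graph, reachable from Depot: {Depot, Y3, Y1, Jct2}.
Min-cut edges: Depot→HubB (6), Depot→Port (7); capacity 6 + 7 = 13.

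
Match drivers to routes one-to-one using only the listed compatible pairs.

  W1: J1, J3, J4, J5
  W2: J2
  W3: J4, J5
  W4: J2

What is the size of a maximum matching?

Unit-capacity flow: source→left, listed edges, right→sink; max matching = max flow.
Augmenting path W1→J1 (+1); matched 1.
Augmenting path W2→J2 (+1); matched 2.
Augmenting path W3→J4 (+1); matched 3.
No augmenting path remains; maximum matching = 3.
König certificate: {W1, W3, J2} is a vertex cover of size 3 (every listed pair touches it), so no matching can be larger.

3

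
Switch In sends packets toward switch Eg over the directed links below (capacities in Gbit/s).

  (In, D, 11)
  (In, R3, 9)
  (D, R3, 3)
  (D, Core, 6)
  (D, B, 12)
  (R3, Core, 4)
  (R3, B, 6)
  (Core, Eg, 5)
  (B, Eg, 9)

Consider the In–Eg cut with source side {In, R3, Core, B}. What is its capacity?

25

Edges leaving {In, R3, Core, B}: In→D (11), Core→Eg (5), B→Eg (9).
Cut capacity = 11 + 5 + 9 = 25.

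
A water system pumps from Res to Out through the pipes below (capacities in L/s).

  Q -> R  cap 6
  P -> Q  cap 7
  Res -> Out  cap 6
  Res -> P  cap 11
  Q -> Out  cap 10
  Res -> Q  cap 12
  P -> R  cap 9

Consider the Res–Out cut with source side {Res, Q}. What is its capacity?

Edges leaving {Res, Q}: Res→P (11), Res→Out (6), Q→R (6), Q→Out (10).
Cut capacity = 11 + 6 + 6 + 10 = 33.

33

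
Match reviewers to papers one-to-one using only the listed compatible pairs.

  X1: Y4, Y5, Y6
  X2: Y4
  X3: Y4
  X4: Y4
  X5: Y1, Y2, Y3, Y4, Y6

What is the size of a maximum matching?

3

Unit-capacity flow: source→left, listed edges, right→sink; max matching = max flow.
Augmenting path X1→Y4 (+1); matched 1.
Augmenting path X5→Y1 (+1); matched 2.
Augmenting path X2→Y4→X1→Y5 (+1); matched 3.
No augmenting path remains; maximum matching = 3.
König certificate: {X1, X5, Y4} is a vertex cover of size 3 (every listed pair touches it), so no matching can be larger.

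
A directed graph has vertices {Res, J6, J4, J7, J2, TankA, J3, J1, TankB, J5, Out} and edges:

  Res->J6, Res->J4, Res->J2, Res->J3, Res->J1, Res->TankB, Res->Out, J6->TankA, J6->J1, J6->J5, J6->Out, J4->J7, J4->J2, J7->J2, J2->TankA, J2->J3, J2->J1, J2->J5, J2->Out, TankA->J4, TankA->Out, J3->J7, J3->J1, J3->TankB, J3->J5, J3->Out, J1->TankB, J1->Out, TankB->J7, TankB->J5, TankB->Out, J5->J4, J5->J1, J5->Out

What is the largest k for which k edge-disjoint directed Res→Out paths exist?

Assign every edge capacity 1; by Menger, the answer equals the max flow.
Path Res→Out (+1); total 1.
Path Res→J6→Out (+1); total 2.
Path Res→J2→Out (+1); total 3.
Path Res→J3→Out (+1); total 4.
Path Res→J1→Out (+1); total 5.
Path Res→TankB→Out (+1); total 6.
Path Res→J4→J2→TankA→Out (+1); total 7.
No residual Res→Out path; max flow = 7.
Certifying cut of size 7: {Res→J1, Res→J2, Res→J3, Res→J4, Res→J6, Res→Out, Res→TankB}.

7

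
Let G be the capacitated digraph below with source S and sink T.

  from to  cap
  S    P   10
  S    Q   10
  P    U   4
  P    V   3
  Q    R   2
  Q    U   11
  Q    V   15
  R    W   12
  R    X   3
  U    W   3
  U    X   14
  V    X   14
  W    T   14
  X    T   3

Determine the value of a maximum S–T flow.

Augment S→P→U→W→T: bottleneck 3, flow now 3.
Augment S→P→U→X→T: bottleneck 1, flow now 4.
Augment S→P→V→X→T: bottleneck 2, flow now 6.
Augment S→Q→R→W→T: bottleneck 2, flow now 8.
No augmenting path remains; maximum flow = 8.
In the residual graph, reachable from S: {S, P, Q, U, V, X}.
Min-cut edges: Q→R (2), U→W (3), X→T (3); capacity 2 + 3 + 3 = 8.
This cut is saturated, so no flow can exceed 8.

8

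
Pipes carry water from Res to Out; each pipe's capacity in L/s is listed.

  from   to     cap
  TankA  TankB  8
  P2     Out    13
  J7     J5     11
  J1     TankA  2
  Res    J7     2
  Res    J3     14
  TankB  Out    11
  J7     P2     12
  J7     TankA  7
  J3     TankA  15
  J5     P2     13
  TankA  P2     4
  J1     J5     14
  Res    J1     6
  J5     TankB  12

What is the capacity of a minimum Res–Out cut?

20

Augment Res→J7→P2→Out: bottleneck 2, flow now 2.
Augment Res→J3→TankA→P2→Out: bottleneck 4, flow now 6.
Augment Res→J3→TankA→TankB→Out: bottleneck 8, flow now 14.
Augment Res→J1→J5→P2→Out: bottleneck 6, flow now 20.
No augmenting path remains; maximum flow = 20.
By max-flow min-cut, the minimum cut capacity equals the max flow.
In the residual graph, reachable from Res: {Res, J3, TankA}.
Min-cut edges: Res→J1 (6), Res→J7 (2), TankA→P2 (4), TankA→TankB (8); capacity 6 + 2 + 4 + 8 = 20.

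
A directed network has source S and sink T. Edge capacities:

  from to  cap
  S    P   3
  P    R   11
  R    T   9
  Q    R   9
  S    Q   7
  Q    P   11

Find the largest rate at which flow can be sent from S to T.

Augment S→P→R→T: bottleneck 3, flow now 3.
Augment S→Q→R→T: bottleneck 6, flow now 9.
No augmenting path remains; maximum flow = 9.
In the residual graph, reachable from S: {S, P, Q, R}.
Min-cut edges: R→T (9); capacity 9 = 9.
This cut is saturated, so no flow can exceed 9.

9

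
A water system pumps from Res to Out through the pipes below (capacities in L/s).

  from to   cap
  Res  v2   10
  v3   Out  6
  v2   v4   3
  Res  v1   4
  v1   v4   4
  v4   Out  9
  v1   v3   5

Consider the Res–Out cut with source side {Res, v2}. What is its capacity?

7

Edges leaving {Res, v2}: Res→v1 (4), v2→v4 (3).
Cut capacity = 4 + 3 = 7.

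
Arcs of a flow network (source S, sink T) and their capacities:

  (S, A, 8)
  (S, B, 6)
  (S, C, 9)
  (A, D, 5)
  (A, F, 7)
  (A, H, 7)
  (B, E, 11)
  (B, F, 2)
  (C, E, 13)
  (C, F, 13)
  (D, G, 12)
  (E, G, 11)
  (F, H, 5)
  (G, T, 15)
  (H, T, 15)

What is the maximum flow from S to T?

23

Augment S→A→H→T: bottleneck 7, flow now 7.
Augment S→A→D→G→T: bottleneck 1, flow now 8.
Augment S→B→E→G→T: bottleneck 6, flow now 14.
Augment S→C→E→G→T: bottleneck 5, flow now 19.
Augment S→C→F→H→T: bottleneck 4, flow now 23.
No augmenting path remains; maximum flow = 23.
In the residual graph, reachable from S: {S}.
Min-cut edges: S→A (8), S→B (6), S→C (9); capacity 8 + 6 + 9 = 23.
This cut is saturated, so no flow can exceed 23.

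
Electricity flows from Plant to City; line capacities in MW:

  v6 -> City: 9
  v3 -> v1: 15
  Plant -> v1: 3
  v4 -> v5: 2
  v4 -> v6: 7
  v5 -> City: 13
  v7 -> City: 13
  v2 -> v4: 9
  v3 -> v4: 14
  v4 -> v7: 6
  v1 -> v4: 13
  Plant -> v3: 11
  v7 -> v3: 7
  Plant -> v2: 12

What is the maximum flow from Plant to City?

Augment Plant→v1→v4→v5→City: bottleneck 2, flow now 2.
Augment Plant→v1→v4→v6→City: bottleneck 1, flow now 3.
Augment Plant→v2→v4→v6→City: bottleneck 6, flow now 9.
Augment Plant→v2→v4→v7→City: bottleneck 3, flow now 12.
Augment Plant→v3→v4→v7→City: bottleneck 3, flow now 15.
No augmenting path remains; maximum flow = 15.
In the residual graph, reachable from Plant: {Plant, v1, v2, v3, v4}.
Min-cut edges: v4→v5 (2), v4→v6 (7), v4→v7 (6); capacity 2 + 7 + 6 = 15.
This cut is saturated, so no flow can exceed 15.

15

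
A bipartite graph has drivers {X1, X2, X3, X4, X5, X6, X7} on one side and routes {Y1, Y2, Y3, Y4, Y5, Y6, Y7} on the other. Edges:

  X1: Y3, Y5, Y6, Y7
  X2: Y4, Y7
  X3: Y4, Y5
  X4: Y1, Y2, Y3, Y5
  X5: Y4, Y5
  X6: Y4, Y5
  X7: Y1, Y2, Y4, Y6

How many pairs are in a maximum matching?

Unit-capacity flow: source→left, listed edges, right→sink; max matching = max flow.
Augmenting path X1→Y3 (+1); matched 1.
Augmenting path X2→Y4 (+1); matched 2.
Augmenting path X3→Y5 (+1); matched 3.
Augmenting path X4→Y1 (+1); matched 4.
Augmenting path X7→Y2 (+1); matched 5.
Augmenting path X5→Y4→X2→Y7 (+1); matched 6.
No augmenting path remains; maximum matching = 6.
König certificate: {X1, X2, X4, X7, Y4, Y5} is a vertex cover of size 6 (every listed pair touches it), so no matching can be larger.

6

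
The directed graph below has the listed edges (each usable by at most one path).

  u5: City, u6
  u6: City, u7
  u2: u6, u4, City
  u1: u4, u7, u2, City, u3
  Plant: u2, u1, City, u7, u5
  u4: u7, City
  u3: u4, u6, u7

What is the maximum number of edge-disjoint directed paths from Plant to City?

4

Assign every edge capacity 1; by Menger, the answer equals the max flow.
Path Plant→City (+1); total 1.
Path Plant→u1→City (+1); total 2.
Path Plant→u2→City (+1); total 3.
Path Plant→u5→City (+1); total 4.
No residual Plant→City path; max flow = 4.
Certifying cut of size 4: {Plant→City, Plant→u1, Plant→u2, Plant→u5}.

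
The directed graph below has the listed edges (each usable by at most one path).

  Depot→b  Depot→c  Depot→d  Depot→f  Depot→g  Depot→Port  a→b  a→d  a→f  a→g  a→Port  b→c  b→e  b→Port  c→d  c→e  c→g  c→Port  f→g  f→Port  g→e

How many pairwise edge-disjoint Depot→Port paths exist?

4

Assign every edge capacity 1; by Menger, the answer equals the max flow.
Path Depot→Port (+1); total 1.
Path Depot→b→Port (+1); total 2.
Path Depot→c→Port (+1); total 3.
Path Depot→f→Port (+1); total 4.
No residual Depot→Port path; max flow = 4.
Certifying cut of size 4: {Depot→Port, Depot→b, Depot→c, Depot→f}.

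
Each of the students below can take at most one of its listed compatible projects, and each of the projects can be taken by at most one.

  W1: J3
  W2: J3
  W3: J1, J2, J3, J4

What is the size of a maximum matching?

2

Unit-capacity flow: source→left, listed edges, right→sink; max matching = max flow.
Augmenting path W1→J3 (+1); matched 1.
Augmenting path W3→J1 (+1); matched 2.
No augmenting path remains; maximum matching = 2.
König certificate: {W3, J3} is a vertex cover of size 2 (every listed pair touches it), so no matching can be larger.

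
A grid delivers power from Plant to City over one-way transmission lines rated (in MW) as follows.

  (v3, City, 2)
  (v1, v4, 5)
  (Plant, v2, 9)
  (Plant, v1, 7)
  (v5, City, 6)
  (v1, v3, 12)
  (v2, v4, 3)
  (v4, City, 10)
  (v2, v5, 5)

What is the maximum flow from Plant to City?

Augment Plant→v1→v3→City: bottleneck 2, flow now 2.
Augment Plant→v1→v4→City: bottleneck 5, flow now 7.
Augment Plant→v2→v4→City: bottleneck 3, flow now 10.
Augment Plant→v2→v5→City: bottleneck 5, flow now 15.
No augmenting path remains; maximum flow = 15.
In the residual graph, reachable from Plant: {Plant, v2}.
Min-cut edges: Plant→v1 (7), v2→v4 (3), v2→v5 (5); capacity 7 + 3 + 5 = 15.
This cut is saturated, so no flow can exceed 15.

15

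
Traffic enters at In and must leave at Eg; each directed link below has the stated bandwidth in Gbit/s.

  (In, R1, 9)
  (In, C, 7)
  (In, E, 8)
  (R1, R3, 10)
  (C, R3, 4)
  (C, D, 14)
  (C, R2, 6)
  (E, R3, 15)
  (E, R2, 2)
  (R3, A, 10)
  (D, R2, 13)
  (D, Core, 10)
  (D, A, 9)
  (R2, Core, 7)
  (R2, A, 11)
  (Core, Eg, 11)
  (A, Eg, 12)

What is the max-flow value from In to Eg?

Augment In→R1→R3→A→Eg: bottleneck 9, flow now 9.
Augment In→C→R3→A→Eg: bottleneck 1, flow now 10.
Augment In→C→D→Core→Eg: bottleneck 6, flow now 16.
Augment In→E→R2→Core→Eg: bottleneck 2, flow now 18.
Augment In→E→R3→C→D→Core→Eg: bottleneck 1, flow now 19. (uses reverse residual edge)
No augmenting path remains; maximum flow = 19.
In the residual graph, reachable from In: {In, R1, E, R3}.
Min-cut edges: In→C (7), E→R2 (2), R3→A (10); capacity 7 + 2 + 10 = 19.
This cut is saturated, so no flow can exceed 19.

19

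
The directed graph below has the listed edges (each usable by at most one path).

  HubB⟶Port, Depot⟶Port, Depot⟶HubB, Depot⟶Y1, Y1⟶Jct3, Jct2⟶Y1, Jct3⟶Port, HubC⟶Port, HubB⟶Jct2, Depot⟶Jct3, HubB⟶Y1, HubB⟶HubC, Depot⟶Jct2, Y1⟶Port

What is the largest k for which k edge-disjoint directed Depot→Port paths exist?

4

Assign every edge capacity 1; by Menger, the answer equals the max flow.
Path Depot→Port (+1); total 1.
Path Depot→HubB→Port (+1); total 2.
Path Depot→Y1→Port (+1); total 3.
Path Depot→Jct3→Port (+1); total 4.
No residual Depot→Port path; max flow = 4.
Certifying cut of size 4: {Depot→HubB, Depot→Port, Jct3→Port, Y1→Port}.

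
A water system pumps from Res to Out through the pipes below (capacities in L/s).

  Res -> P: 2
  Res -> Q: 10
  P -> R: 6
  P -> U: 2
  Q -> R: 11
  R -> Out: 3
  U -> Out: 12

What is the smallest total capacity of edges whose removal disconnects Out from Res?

Augment Res→P→R→Out: bottleneck 2, flow now 2.
Augment Res→Q→R→Out: bottleneck 1, flow now 3.
Augment Res→Q→R→P→U→Out: bottleneck 2, flow now 5. (uses reverse residual edge)
No augmenting path remains; maximum flow = 5.
By max-flow min-cut, the minimum cut capacity equals the max flow.
In the residual graph, reachable from Res: {Res, Q, R}.
Min-cut edges: Res→P (2), R→Out (3); capacity 2 + 3 = 5.

5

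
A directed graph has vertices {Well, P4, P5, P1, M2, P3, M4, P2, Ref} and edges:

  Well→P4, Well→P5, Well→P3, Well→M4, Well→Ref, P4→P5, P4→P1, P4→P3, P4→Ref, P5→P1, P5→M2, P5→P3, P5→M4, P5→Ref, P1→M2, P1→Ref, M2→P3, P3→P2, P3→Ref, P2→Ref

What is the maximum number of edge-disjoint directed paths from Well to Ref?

4

Assign every edge capacity 1; by Menger, the answer equals the max flow.
Path Well→Ref (+1); total 1.
Path Well→P4→Ref (+1); total 2.
Path Well→P5→Ref (+1); total 3.
Path Well→P3→Ref (+1); total 4.
No residual Well→Ref path; max flow = 4.
Certifying cut of size 4: {Well→P3, Well→P4, Well→P5, Well→Ref}.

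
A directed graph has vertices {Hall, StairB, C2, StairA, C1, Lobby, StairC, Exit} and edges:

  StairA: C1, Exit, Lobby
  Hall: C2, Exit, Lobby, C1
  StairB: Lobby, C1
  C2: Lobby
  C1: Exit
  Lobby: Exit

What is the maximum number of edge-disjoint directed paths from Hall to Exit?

3

Assign every edge capacity 1; by Menger, the answer equals the max flow.
Path Hall→Exit (+1); total 1.
Path Hall→C1→Exit (+1); total 2.
Path Hall→Lobby→Exit (+1); total 3.
No residual Hall→Exit path; max flow = 3.
Certifying cut of size 3: {Hall→C1, Hall→Exit, Lobby→Exit}.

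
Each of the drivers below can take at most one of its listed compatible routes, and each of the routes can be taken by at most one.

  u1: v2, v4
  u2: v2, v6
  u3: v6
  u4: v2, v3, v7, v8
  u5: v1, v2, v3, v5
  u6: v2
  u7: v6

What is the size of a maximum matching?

Unit-capacity flow: source→left, listed edges, right→sink; max matching = max flow.
Augmenting path u1→v2 (+1); matched 1.
Augmenting path u2→v6 (+1); matched 2.
Augmenting path u4→v3 (+1); matched 3.
Augmenting path u5→v1 (+1); matched 4.
Augmenting path u6→v2→u1→v4 (+1); matched 5.
No augmenting path remains; maximum matching = 5.
König certificate: {u1, u4, u5, v2, v6} is a vertex cover of size 5 (every listed pair touches it), so no matching can be larger.

5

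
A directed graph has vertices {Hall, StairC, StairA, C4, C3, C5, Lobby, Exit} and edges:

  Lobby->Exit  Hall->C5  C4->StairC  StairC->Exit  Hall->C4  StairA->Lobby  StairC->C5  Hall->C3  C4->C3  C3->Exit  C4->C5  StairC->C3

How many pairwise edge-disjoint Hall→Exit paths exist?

Assign every edge capacity 1; by Menger, the answer equals the max flow.
Path Hall→C3→Exit (+1); total 1.
Path Hall→C4→StairC→Exit (+1); total 2.
No residual Hall→Exit path; max flow = 2.
Certifying cut of size 2: {Hall→C3, Hall→C4}.

2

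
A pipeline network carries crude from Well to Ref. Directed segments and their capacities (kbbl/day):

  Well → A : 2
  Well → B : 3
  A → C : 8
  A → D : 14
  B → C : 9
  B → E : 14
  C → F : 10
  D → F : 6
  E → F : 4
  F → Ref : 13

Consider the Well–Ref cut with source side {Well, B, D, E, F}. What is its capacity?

Edges leaving {Well, B, D, E, F}: Well→A (2), B→C (9), F→Ref (13).
Cut capacity = 2 + 9 + 13 = 24.

24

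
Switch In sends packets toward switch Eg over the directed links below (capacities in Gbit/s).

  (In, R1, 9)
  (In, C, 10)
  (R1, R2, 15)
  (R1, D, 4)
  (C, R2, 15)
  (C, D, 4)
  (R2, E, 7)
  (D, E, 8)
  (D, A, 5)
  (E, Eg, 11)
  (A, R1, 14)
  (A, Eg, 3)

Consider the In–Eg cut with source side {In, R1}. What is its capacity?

Edges leaving {In, R1}: In→C (10), R1→R2 (15), R1→D (4).
Cut capacity = 10 + 15 + 4 = 29.

29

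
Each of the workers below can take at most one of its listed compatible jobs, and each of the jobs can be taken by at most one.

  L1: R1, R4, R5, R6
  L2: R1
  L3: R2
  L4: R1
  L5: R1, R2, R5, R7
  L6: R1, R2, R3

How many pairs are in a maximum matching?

Unit-capacity flow: source→left, listed edges, right→sink; max matching = max flow.
Augmenting path L1→R1 (+1); matched 1.
Augmenting path L3→R2 (+1); matched 2.
Augmenting path L5→R5 (+1); matched 3.
Augmenting path L6→R3 (+1); matched 4.
Augmenting path L2→R1→L1→R4 (+1); matched 5.
No augmenting path remains; maximum matching = 5.
König certificate: {L1, L3, L5, L6, R1} is a vertex cover of size 5 (every listed pair touches it), so no matching can be larger.

5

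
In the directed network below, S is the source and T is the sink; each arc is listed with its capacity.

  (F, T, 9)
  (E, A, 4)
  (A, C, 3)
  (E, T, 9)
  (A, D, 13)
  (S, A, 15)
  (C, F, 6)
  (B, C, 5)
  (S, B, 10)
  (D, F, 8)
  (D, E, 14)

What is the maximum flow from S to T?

Augment S→A→C→F→T: bottleneck 3, flow now 3.
Augment S→A→D→E→T: bottleneck 9, flow now 12.
Augment S→A→D→F→T: bottleneck 3, flow now 15.
Augment S→B→C→F→T: bottleneck 3, flow now 18.
No augmenting path remains; maximum flow = 18.
In the residual graph, reachable from S: {S, A, B, C, D, E, F}.
Min-cut edges: E→T (9), F→T (9); capacity 9 + 9 = 18.
This cut is saturated, so no flow can exceed 18.

18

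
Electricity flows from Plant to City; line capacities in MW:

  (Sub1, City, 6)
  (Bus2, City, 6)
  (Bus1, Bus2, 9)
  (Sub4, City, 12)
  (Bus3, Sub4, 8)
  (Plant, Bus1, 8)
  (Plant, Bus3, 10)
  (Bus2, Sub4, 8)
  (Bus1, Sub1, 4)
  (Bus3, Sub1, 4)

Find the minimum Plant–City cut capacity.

18

Augment Plant→Bus1→Bus2→City: bottleneck 6, flow now 6.
Augment Plant→Bus1→Sub1→City: bottleneck 2, flow now 8.
Augment Plant→Bus3→Sub4→City: bottleneck 8, flow now 16.
Augment Plant→Bus3→Sub1→City: bottleneck 2, flow now 18.
No augmenting path remains; maximum flow = 18.
By max-flow min-cut, the minimum cut capacity equals the max flow.
In the residual graph, reachable from Plant: {Plant}.
Min-cut edges: Plant→Bus1 (8), Plant→Bus3 (10); capacity 8 + 10 = 18.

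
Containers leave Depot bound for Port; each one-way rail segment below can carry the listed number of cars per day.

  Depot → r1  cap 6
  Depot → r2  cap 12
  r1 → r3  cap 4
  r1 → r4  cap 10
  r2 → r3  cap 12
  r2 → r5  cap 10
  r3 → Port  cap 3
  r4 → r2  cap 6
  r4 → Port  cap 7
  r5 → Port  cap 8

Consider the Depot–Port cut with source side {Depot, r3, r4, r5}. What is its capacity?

Edges leaving {Depot, r3, r4, r5}: Depot→r1 (6), Depot→r2 (12), r3→Port (3), r4→r2 (6), r4→Port (7), r5→Port (8).
Cut capacity = 6 + 12 + 3 + 6 + 7 + 8 = 42.

42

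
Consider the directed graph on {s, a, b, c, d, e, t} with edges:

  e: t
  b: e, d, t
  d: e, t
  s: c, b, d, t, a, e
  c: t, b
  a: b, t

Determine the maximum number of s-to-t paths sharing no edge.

Assign every edge capacity 1; by Menger, the answer equals the max flow.
Path s→t (+1); total 1.
Path s→a→t (+1); total 2.
Path s→b→t (+1); total 3.
Path s→c→t (+1); total 4.
Path s→d→t (+1); total 5.
Path s→e→t (+1); total 6.
No residual s→t path; max flow = 6.
Certifying cut of size 6: {s→a, s→b, s→c, s→d, s→e, s→t}.

6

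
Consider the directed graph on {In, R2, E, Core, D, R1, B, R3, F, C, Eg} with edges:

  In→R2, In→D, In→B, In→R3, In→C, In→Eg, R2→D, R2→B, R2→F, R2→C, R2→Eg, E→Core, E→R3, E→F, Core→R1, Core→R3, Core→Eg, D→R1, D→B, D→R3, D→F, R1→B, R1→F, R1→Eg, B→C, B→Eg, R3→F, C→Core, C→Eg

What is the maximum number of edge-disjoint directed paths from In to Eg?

5

Assign every edge capacity 1; by Menger, the answer equals the max flow.
Path In→Eg (+1); total 1.
Path In→R2→Eg (+1); total 2.
Path In→B→Eg (+1); total 3.
Path In→C→Eg (+1); total 4.
Path In→D→R1→Eg (+1); total 5.
No residual In→Eg path; max flow = 5.
Certifying cut of size 5: {In→B, In→C, In→D, In→Eg, In→R2}.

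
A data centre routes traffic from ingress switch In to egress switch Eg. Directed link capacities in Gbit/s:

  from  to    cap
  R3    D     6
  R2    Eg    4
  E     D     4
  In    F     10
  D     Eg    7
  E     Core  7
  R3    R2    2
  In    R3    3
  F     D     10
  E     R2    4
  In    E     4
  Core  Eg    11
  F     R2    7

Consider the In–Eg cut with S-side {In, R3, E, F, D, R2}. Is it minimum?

Given cut capacity: 7 + 7 + 4 = 18.
Augment In→R3→D→Eg: bottleneck 3, flow now 3.
Augment In→E→D→Eg: bottleneck 4, flow now 7.
Augment In→F→R2→Eg: bottleneck 4, flow now 11.
Augment In→F→D→E→Core→Eg: bottleneck 4, flow now 15. (uses reverse residual edge)
No augmenting path remains; maximum flow = 15.
In the residual graph, reachable from In: {In, R3, F, D, R2}.
Min-cut edges: In→E (4), D→Eg (7), R2→Eg (4); capacity 4 + 7 + 4 = 15.
Cut capacity 18 exceeds the max flow 15, so it is not minimum.

No — its capacity is 18, but the minimum cut has capacity 15.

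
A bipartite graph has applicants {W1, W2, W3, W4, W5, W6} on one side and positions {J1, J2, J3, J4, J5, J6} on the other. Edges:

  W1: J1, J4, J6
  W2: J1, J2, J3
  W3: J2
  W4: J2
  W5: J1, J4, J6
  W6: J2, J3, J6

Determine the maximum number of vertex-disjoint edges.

Unit-capacity flow: source→left, listed edges, right→sink; max matching = max flow.
Augmenting path W1→J1 (+1); matched 1.
Augmenting path W2→J2 (+1); matched 2.
Augmenting path W5→J4 (+1); matched 3.
Augmenting path W6→J3 (+1); matched 4.
Augmenting path W3→J2→W2→J1→W1→J6 (+1); matched 5.
No augmenting path remains; maximum matching = 5.
König certificate: {W1, W2, W5, W6, J2} is a vertex cover of size 5 (every listed pair touches it), so no matching can be larger.

5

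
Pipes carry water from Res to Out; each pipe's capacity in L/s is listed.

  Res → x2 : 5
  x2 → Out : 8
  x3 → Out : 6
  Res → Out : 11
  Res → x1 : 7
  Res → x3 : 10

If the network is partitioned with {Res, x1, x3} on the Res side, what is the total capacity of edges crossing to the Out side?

22

Edges leaving {Res, x1, x3}: Res→x2 (5), Res→Out (11), x3→Out (6).
Cut capacity = 5 + 11 + 6 = 22.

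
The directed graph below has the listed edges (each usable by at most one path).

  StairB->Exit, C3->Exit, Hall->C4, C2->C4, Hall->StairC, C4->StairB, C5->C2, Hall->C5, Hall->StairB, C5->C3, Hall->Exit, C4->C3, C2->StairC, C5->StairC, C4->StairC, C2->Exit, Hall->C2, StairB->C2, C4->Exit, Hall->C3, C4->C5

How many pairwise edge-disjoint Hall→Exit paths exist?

5

Assign every edge capacity 1; by Menger, the answer equals the max flow.
Path Hall→Exit (+1); total 1.
Path Hall→C2→Exit (+1); total 2.
Path Hall→C4→Exit (+1); total 3.
Path Hall→StairB→Exit (+1); total 4.
Path Hall→C3→Exit (+1); total 5.
No residual Hall→Exit path; max flow = 5.
Certifying cut of size 5: {C2→Exit, C3→Exit, C4→Exit, Hall→Exit, StairB→Exit}.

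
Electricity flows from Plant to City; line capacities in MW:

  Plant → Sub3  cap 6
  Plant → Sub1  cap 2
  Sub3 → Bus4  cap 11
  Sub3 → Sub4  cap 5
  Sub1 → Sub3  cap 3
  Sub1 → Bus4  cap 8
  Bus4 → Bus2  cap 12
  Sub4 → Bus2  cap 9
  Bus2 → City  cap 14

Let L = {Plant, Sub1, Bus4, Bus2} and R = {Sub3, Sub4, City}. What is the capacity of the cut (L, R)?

23

Edges leaving {Plant, Sub1, Bus4, Bus2}: Plant→Sub3 (6), Sub1→Sub3 (3), Bus2→City (14).
Cut capacity = 6 + 3 + 14 = 23.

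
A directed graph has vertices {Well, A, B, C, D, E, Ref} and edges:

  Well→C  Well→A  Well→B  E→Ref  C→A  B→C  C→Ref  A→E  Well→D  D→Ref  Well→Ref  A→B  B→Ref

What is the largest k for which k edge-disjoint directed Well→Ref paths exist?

Assign every edge capacity 1; by Menger, the answer equals the max flow.
Path Well→Ref (+1); total 1.
Path Well→B→Ref (+1); total 2.
Path Well→C→Ref (+1); total 3.
Path Well→D→Ref (+1); total 4.
Path Well→A→E→Ref (+1); total 5.
No residual Well→Ref path; max flow = 5.
Certifying cut of size 5: {Well→A, Well→B, Well→C, Well→D, Well→Ref}.

5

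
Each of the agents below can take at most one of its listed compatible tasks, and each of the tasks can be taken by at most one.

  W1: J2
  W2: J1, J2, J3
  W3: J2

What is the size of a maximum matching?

Unit-capacity flow: source→left, listed edges, right→sink; max matching = max flow.
Augmenting path W1→J2 (+1); matched 1.
Augmenting path W2→J1 (+1); matched 2.
No augmenting path remains; maximum matching = 2.
König certificate: {W2, J2} is a vertex cover of size 2 (every listed pair touches it), so no matching can be larger.

2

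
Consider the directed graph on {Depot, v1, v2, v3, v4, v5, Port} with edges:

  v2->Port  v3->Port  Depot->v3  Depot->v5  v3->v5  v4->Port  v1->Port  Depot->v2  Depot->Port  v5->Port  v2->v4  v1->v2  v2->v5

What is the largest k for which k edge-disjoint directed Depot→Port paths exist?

Assign every edge capacity 1; by Menger, the answer equals the max flow.
Path Depot→Port (+1); total 1.
Path Depot→v2→Port (+1); total 2.
Path Depot→v3→Port (+1); total 3.
Path Depot→v5→Port (+1); total 4.
No residual Depot→Port path; max flow = 4.
Certifying cut of size 4: {Depot→Port, Depot→v2, Depot→v3, Depot→v5}.

4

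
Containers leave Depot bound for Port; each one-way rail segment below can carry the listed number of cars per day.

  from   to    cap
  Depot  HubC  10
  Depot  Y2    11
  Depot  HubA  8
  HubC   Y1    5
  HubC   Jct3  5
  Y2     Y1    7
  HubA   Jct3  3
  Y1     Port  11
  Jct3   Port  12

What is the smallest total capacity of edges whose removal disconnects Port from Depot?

Augment Depot→HubC→Y1→Port: bottleneck 5, flow now 5.
Augment Depot→HubC→Jct3→Port: bottleneck 5, flow now 10.
Augment Depot→Y2→Y1→Port: bottleneck 6, flow now 16.
Augment Depot→HubA→Jct3→Port: bottleneck 3, flow now 19.
No augmenting path remains; maximum flow = 19.
By max-flow min-cut, the minimum cut capacity equals the max flow.
In the residual graph, reachable from Depot: {Depot, HubC, Y2, HubA, Y1}.
Min-cut edges: HubC→Jct3 (5), HubA→Jct3 (3), Y1→Port (11); capacity 5 + 3 + 11 = 19.

19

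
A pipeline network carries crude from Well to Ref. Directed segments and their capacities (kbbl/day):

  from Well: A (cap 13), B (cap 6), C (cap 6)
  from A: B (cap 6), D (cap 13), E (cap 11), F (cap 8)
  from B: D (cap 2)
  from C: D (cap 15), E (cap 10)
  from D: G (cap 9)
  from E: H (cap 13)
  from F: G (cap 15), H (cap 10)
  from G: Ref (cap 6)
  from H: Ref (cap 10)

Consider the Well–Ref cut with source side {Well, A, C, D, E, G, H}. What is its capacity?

36

Edges leaving {Well, A, C, D, E, G, H}: Well→B (6), A→B (6), A→F (8), G→Ref (6), H→Ref (10).
Cut capacity = 6 + 6 + 8 + 6 + 10 = 36.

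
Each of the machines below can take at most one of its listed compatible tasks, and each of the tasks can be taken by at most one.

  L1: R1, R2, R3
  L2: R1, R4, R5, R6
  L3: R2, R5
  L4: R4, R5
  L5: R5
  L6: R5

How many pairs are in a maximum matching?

Unit-capacity flow: source→left, listed edges, right→sink; max matching = max flow.
Augmenting path L1→R1 (+1); matched 1.
Augmenting path L2→R4 (+1); matched 2.
Augmenting path L3→R2 (+1); matched 3.
Augmenting path L4→R5 (+1); matched 4.
Augmenting path L5→R5→L4→R4→L2→R6 (+1); matched 5.
No augmenting path remains; maximum matching = 5.
König certificate: {L1, L2, L3, L4, R5} is a vertex cover of size 5 (every listed pair touches it), so no matching can be larger.

5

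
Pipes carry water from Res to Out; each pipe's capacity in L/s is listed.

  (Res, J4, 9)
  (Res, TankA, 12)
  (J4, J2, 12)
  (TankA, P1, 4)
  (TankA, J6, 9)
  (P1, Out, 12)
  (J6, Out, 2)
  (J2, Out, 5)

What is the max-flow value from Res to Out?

Augment Res→J4→J2→Out: bottleneck 5, flow now 5.
Augment Res→TankA→P1→Out: bottleneck 4, flow now 9.
Augment Res→TankA→J6→Out: bottleneck 2, flow now 11.
No augmenting path remains; maximum flow = 11.
In the residual graph, reachable from Res: {Res, J4, TankA, J6, J2}.
Min-cut edges: TankA→P1 (4), J6→Out (2), J2→Out (5); capacity 4 + 2 + 5 = 11.
This cut is saturated, so no flow can exceed 11.

11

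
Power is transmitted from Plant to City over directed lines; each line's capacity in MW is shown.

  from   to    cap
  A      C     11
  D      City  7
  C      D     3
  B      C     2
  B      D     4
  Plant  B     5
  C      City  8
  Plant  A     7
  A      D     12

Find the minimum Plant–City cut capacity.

Augment Plant→A→C→City: bottleneck 7, flow now 7.
Augment Plant→B→C→City: bottleneck 1, flow now 8.
Augment Plant→B→D→City: bottleneck 4, flow now 12.
No augmenting path remains; maximum flow = 12.
By max-flow min-cut, the minimum cut capacity equals the max flow.
In the residual graph, reachable from Plant: {Plant}.
Min-cut edges: Plant→A (7), Plant→B (5); capacity 7 + 5 = 12.

12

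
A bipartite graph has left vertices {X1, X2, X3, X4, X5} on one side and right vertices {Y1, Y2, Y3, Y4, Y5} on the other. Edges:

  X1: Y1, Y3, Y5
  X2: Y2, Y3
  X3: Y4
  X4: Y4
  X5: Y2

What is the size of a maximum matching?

4

Unit-capacity flow: source→left, listed edges, right→sink; max matching = max flow.
Augmenting path X1→Y1 (+1); matched 1.
Augmenting path X2→Y2 (+1); matched 2.
Augmenting path X3→Y4 (+1); matched 3.
Augmenting path X5→Y2→X2→Y3 (+1); matched 4.
No augmenting path remains; maximum matching = 4.
König certificate: {X1, X2, X5, Y4} is a vertex cover of size 4 (every listed pair touches it), so no matching can be larger.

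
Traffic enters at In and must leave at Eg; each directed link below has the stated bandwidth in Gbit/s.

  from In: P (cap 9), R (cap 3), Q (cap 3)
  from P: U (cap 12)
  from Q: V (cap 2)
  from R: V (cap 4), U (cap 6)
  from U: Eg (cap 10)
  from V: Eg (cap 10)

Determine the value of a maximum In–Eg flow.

14

Augment In→P→U→Eg: bottleneck 9, flow now 9.
Augment In→Q→V→Eg: bottleneck 2, flow now 11.
Augment In→R→U→Eg: bottleneck 1, flow now 12.
Augment In→R→V→Eg: bottleneck 2, flow now 14.
No augmenting path remains; maximum flow = 14.
In the residual graph, reachable from In: {In, Q}.
Min-cut edges: In→P (9), In→R (3), Q→V (2); capacity 9 + 3 + 2 = 14.
This cut is saturated, so no flow can exceed 14.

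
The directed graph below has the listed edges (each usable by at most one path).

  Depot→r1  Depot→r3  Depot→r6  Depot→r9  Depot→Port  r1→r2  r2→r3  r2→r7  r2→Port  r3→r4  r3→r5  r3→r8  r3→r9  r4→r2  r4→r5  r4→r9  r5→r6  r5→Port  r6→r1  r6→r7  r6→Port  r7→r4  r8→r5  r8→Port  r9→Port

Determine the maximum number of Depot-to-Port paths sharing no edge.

5

Assign every edge capacity 1; by Menger, the answer equals the max flow.
Path Depot→Port (+1); total 1.
Path Depot→r6→Port (+1); total 2.
Path Depot→r9→Port (+1); total 3.
Path Depot→r1→r2→Port (+1); total 4.
Path Depot→r3→r5→Port (+1); total 5.
No residual Depot→Port path; max flow = 5.
Certifying cut of size 5: {Depot→Port, Depot→r1, Depot→r3, Depot→r6, Depot→r9}.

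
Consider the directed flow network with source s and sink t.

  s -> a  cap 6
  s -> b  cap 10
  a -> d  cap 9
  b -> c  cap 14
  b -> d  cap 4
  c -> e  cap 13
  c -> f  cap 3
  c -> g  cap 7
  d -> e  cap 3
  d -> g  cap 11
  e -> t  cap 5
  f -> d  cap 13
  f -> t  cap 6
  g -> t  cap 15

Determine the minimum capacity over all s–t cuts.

Augment s→a→d→e→t: bottleneck 3, flow now 3.
Augment s→a→d→g→t: bottleneck 3, flow now 6.
Augment s→b→c→e→t: bottleneck 2, flow now 8.
Augment s→b→c→f→t: bottleneck 3, flow now 11.
Augment s→b→c→g→t: bottleneck 5, flow now 16.
No augmenting path remains; maximum flow = 16.
By max-flow min-cut, the minimum cut capacity equals the max flow.
In the residual graph, reachable from s: {s}.
Min-cut edges: s→a (6), s→b (10); capacity 6 + 10 = 16.

16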